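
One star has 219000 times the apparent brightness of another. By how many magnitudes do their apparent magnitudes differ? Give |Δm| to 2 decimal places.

Pogson: Δm = −2.5 log₁₀(ratio) = −2.5 log₁₀(219000) = −2.5 × 5.3404 = -13.351

|Δm| ≈ 13.35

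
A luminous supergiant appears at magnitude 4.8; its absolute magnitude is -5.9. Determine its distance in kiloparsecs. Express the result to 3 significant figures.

μ = m − M = 10.700
m − M = 5 log₁₀ d − 5
log₁₀ d = (m − M)/5 + 1 = 3.1400
d = 10^3.1400 = 1380 pc
= 1.380 kpc

d ≈ 1.38 kpc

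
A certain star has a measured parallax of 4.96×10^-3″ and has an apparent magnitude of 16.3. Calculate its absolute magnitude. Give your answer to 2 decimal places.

d = 1/p = 1/4.96×10^-3″ = 201.6 pc
5 log₁₀(d/10 pc) = 5 log₁₀(201.6) − 5 = 6.523
M = m − 5 log₁₀(d/10) = 16.3 − 6.523 = 9.777

M ≈ 9.78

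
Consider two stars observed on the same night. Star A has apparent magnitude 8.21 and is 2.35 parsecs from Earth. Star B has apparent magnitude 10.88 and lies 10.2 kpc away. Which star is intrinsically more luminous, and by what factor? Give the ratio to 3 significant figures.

Star B is more luminous, by a factor of 1.61×10^6.

Star A: M = m − 5 log₁₀ d + 5 = 8.21 − 5·0.3711 + 5 = 11.355
Star B: d = 10.2 kpc = 10200 pc
Star B: M = m − 5 log₁₀ d + 5 = 10.88 − 5·4.0086 + 5 = -4.163
ΔM = M_A − M_B = 11.355 − (-4.163) = 15.518; smaller M is more luminous → Star B.
L ratio = 10^(0.4 |ΔM|) = 10^6.207 = 1.611×10^6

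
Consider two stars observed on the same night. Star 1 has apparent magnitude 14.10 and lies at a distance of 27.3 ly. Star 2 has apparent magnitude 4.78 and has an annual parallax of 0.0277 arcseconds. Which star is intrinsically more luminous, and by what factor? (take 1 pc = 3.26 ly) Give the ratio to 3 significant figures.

Star 1: d = 27.3 ly / 3.26 = 8.374 pc
Star 1: M = m − 5 log₁₀ d + 5 = 14.10 − 5·0.9229 + 5 = 14.485
Star 2: d = 1/p = 1/0.0277″ = 36.10 pc
Star 2: M = m − 5 log₁₀ d + 5 = 4.78 − 5·1.5575 + 5 = 1.992
ΔM = M_1 − M_2 = 14.485 − (1.992) = 12.493; smaller M is more luminous → Star 2.
L ratio = 10^(0.4 |ΔM|) = 10^4.997 = 99350

Star 2 is more luminous, by a factor of 99300.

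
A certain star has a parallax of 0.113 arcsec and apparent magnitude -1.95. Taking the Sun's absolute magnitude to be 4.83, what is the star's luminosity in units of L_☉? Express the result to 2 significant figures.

L/L_☉ ≈ 400

d = 1/p = 1/0.113″ = 8.850 pc
M = m − 5 log₁₀ d + 5 = -1.95 − 5·0.9469 + 5 = -1.685
M − M_☉ = -1.685 − 4.83 = -6.515
L/L_☉ = 10^(−0.4 × -6.515) = 403.5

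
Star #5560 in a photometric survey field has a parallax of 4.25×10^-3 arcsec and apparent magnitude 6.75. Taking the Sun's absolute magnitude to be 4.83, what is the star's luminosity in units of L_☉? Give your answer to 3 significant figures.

L/L_☉ ≈ 94.5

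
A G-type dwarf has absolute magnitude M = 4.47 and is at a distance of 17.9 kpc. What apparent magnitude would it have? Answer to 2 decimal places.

m ≈ 20.73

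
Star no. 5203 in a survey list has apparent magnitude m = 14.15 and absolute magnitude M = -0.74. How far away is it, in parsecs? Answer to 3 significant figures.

d ≈ 9510 pc

Distance modulus: m − M = 14.15 − (-0.74) = 14.890
m − M = 5 log₁₀ d − 5
log₁₀ d = (m − M)/5 + 1 = 3.9780
d = 10^3.9780 = 9506 pc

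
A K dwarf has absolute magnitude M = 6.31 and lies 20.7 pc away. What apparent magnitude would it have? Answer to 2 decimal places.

m = M + 5 log₁₀ d − 5 = 6.31 + 5·1.3160 − 5 = 7.890

m ≈ 7.89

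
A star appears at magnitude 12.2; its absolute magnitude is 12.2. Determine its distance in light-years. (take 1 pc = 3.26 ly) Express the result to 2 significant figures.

d ≈ 33 ly

μ = m − M = 0.000
m − M = 5 log₁₀ d − 5
log₁₀ d = (m − M)/5 + 1 = 1.0000
d = 10^1.0000 = 10.00 pc
= 32.60 ly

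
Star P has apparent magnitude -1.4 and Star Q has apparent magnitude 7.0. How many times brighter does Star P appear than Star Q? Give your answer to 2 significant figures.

2300

Δm = -1.4 − (7.0) = -8.4
Flux ratio = 10^(−0.4 Δm) = 10^(−0.4 × -8.4) = 10^3.360 = 2291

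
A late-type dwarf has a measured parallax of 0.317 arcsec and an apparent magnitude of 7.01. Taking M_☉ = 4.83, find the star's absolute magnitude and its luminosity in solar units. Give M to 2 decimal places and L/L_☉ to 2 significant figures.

M ≈ 9.52; L/L_☉ ≈ 0.013

d = 1/p = 1/0.317″ = 3.155 pc
M = m − 5 log₁₀ d + 5 = 7.01 − 5·0.4989 + 5 = 9.515
M − M_☉ = 9.515 − 4.83 = 4.685
L/L_☉ = 10^(−0.4 × 4.685) = 0.01336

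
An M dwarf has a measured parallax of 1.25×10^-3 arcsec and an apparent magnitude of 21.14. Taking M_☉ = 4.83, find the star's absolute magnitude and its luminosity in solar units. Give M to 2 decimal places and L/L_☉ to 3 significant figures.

M ≈ 11.62; L/L_☉ ≈ 1.92×10^-3

d = 1/p = 1/1.25×10^-3″ = 800.0 pc
M = m − 5 log₁₀ d + 5 = 21.14 − 5·2.9031 + 5 = 11.625
M − M_☉ = 11.625 − 4.83 = 6.795
L/L_☉ = 10^(−0.4 × 6.795) = 1.915×10^-3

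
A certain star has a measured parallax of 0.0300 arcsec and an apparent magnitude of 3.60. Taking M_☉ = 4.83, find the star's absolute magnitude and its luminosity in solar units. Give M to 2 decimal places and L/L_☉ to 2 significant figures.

M ≈ 0.99; L/L_☉ ≈ 34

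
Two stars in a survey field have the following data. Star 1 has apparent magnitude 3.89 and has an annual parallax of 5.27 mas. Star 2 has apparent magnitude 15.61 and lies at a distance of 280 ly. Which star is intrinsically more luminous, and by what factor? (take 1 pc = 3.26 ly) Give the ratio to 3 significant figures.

Star 1 is more luminous, by a factor of 238000.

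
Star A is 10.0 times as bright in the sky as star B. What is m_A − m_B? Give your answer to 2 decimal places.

m_A − m_B ≈ -2.50

Pogson: Δm = −2.5 log₁₀(ratio) = −2.5 log₁₀(10.0) = −2.5 × 1.0000 = -2.500
Star A is brighter, so it has the smaller magnitude: the difference is negative.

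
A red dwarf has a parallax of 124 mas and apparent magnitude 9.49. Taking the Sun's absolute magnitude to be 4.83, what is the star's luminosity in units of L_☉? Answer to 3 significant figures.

L/L_☉ ≈ 8.90×10^-3

d = 1/p = 1000/124 mas = 8.065 pc
M = m − 5 log₁₀ d + 5 = 9.49 − 5·0.9066 + 5 = 9.957
M − M_☉ = 9.957 − 4.83 = 5.127
L/L_☉ = 10^(−0.4 × 5.127) = 8.895×10^-3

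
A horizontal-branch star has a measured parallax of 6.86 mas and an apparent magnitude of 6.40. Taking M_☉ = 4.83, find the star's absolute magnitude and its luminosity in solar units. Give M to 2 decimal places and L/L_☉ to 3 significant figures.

d = 1/p = 1000/6.86 mas = 145.8 pc
M = m − 5 log₁₀ d + 5 = 6.40 − 5·2.1637 + 5 = 0.582
M − M_☉ = 0.582 − 4.83 = -4.248
L/L_☉ = 10^(−0.4 × -4.248) = 50.04

M ≈ 0.58; L/L_☉ ≈ 50.0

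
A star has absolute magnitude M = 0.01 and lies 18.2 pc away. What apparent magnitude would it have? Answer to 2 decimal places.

m ≈ 1.31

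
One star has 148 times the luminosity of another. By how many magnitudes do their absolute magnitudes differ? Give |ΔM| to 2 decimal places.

|ΔM| ≈ 5.43

Pogson: ΔM = −2.5 log₁₀(ratio) = −2.5 log₁₀(148) = −2.5 × 2.1703 = -5.426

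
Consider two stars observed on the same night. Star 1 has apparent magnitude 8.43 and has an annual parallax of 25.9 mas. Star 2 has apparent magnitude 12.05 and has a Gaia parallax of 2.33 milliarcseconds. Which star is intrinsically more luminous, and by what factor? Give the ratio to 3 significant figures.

Star 2 is more luminous, by a factor of 4.40.

Star 1: p = 25.9 mas = 0.0259″ → d = 1/p = 38.61 pc
Star 1: M = m − 5 log₁₀ d + 5 = 8.43 − 5·1.5867 + 5 = 5.496
Star 2: p = 2.33 mas = 2.33×10^-3″ → d = 1/p = 429.2 pc
Star 2: M = m − 5 log₁₀ d + 5 = 12.05 − 5·2.6326 + 5 = 3.887
ΔM = M_1 − M_2 = 5.496 − (3.887) = 1.610; smaller M is more luminous → Star 2.
L ratio = 10^(0.4 |ΔM|) = 10^0.644 = 4.404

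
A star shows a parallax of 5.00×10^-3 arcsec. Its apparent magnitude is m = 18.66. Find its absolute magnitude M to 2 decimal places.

d = 1/p = 1/5.00×10^-3″ = 200.0 pc
5 log₁₀(d/10 pc) = 5 log₁₀(200.0) − 5 = 6.505
M = m − 5 log₁₀(d/10) = 18.66 − 6.505 = 12.155

M ≈ 12.15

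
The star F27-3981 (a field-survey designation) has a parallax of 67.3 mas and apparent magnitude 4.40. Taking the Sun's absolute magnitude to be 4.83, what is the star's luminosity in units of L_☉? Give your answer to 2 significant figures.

L/L_☉ ≈ 3.3

d = 1/p = 1000/67.3 mas = 14.86 pc
M = m − 5 log₁₀ d + 5 = 4.40 − 5·1.1720 + 5 = 3.540
M − M_☉ = 3.540 − 4.83 = -1.290
L/L_☉ = 10^(−0.4 × -1.290) = 3.281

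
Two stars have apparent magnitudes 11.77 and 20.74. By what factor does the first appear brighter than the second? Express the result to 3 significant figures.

Δm = 11.77 − (20.74) = -8.97
Flux ratio = 10^(−0.4 Δm) = 10^(−0.4 × -8.97) = 10^3.588 = 3873

3870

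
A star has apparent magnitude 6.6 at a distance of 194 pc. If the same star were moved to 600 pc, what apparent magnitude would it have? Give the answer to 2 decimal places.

m ≈ 9.05

Flux ∝ 1/d², so Δm = 5 log₁₀(d₂/d₁) = 5 log₁₀(600/194) = 2.452
m₂ = m₁ + Δm = 6.6 + (2.452) = 9.052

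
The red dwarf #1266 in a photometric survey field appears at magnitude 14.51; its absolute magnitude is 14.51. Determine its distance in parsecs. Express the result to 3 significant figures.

d ≈ 10.0 pc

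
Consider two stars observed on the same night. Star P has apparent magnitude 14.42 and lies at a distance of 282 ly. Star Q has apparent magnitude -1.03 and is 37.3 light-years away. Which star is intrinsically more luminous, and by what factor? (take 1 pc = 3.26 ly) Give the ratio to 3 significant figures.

Star Q is more luminous, by a factor of 26500.

Star P: d = 282 ly / 3.26 = 86.50 pc
Star P: M = m − 5 log₁₀ d + 5 = 14.42 − 5·1.9370 + 5 = 9.735
Star Q: d = 37.3 ly / 3.26 = 11.44 pc
Star Q: M = m − 5 log₁₀ d + 5 = -1.03 − 5·1.0585 + 5 = -1.322
ΔM = M_P − M_Q = 9.735 − (-1.322) = 11.057; smaller M is more luminous → Star Q.
L ratio = 10^(0.4 |ΔM|) = 10^4.423 = 26480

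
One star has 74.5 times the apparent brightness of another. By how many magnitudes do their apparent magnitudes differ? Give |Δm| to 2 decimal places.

Pogson: Δm = −2.5 log₁₀(ratio) = −2.5 log₁₀(74.5) = −2.5 × 1.8722 = -4.680

|Δm| ≈ 4.68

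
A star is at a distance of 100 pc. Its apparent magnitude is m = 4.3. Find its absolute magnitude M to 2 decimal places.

M ≈ -0.70

5 log₁₀(d/10 pc) = 5 log₁₀(100.0) − 5 = 5.000
M = m − 5 log₁₀(d/10) = 4.3 − 5.000 = -0.700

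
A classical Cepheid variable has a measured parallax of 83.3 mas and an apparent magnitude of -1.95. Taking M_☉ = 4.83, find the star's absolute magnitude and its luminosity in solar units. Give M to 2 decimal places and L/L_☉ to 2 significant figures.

M ≈ -2.35; L/L_☉ ≈ 740

d = 1/p = 1000/83.3 mas = 12.00 pc
M = m − 5 log₁₀ d + 5 = -1.95 − 5·1.0794 + 5 = -2.347
M − M_☉ = -2.347 − 4.83 = -7.177
L/L_☉ = 10^(−0.4 × -7.177) = 742.5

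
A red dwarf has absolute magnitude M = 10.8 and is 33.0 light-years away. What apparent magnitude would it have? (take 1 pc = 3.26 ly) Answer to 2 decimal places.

d = 33.0 ly / 3.26 = 10.12 pc
m = M + 5 log₁₀ d − 5 = 10.8 + 5·1.0053 − 5 = 10.826

m ≈ 10.83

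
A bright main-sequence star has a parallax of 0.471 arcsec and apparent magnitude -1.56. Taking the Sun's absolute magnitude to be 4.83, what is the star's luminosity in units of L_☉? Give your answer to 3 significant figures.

d = 1/p = 1/0.471″ = 2.123 pc
M = m − 5 log₁₀ d + 5 = -1.56 − 5·0.3270 + 5 = 1.805
M − M_☉ = 1.805 − 4.83 = -3.025
L/L_☉ = 10^(−0.4 × -3.025) = 16.22

L/L_☉ ≈ 16.2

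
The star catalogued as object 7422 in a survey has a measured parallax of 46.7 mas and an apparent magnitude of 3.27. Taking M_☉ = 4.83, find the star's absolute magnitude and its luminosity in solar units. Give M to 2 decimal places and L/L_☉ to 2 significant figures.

d = 1/p = 1000/46.7 mas = 21.41 pc
M = m − 5 log₁₀ d + 5 = 3.27 − 5·1.3307 + 5 = 1.617
M − M_☉ = 1.617 − 4.83 = -3.213
L/L_☉ = 10^(−0.4 × -3.213) = 19.29

M ≈ 1.62; L/L_☉ ≈ 19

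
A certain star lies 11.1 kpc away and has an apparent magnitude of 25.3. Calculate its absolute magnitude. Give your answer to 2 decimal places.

M ≈ 10.07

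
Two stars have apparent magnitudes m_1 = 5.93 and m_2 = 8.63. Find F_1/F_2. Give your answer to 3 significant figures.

Magnitude difference = -2.70
Flux ratio = 10^(−0.4 Δm) = 10^(−0.4 × -2.70) = 10^1.080 = 12.02

F_1/F_2 ≈ 12.0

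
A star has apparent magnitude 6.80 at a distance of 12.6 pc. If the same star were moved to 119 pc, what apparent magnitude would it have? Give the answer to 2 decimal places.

Flux ∝ 1/d², so Δm = 5 log₁₀(d₂/d₁) = 5 log₁₀(119/12.6) = 4.876
m₂ = m₁ + Δm = 6.80 + (4.876) = 11.676

m ≈ 11.68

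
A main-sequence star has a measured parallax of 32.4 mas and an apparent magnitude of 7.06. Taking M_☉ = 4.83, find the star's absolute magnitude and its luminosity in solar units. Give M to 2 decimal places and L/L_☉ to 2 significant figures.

M ≈ 4.61; L/L_☉ ≈ 1.2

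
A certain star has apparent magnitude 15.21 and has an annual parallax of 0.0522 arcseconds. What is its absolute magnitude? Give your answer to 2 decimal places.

d = 1/p = 1/0.0522″ = 19.16 pc
5 log₁₀(d/10 pc) = 5 log₁₀(19.16) − 5 = 1.412
M = m − 5 log₁₀(d/10) = 15.21 − 1.412 = 13.798

M ≈ 13.80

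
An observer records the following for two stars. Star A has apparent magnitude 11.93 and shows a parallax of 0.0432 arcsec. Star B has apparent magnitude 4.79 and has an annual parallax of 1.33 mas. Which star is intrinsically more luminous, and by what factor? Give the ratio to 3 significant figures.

Star B is more luminous, by a factor of 757000.

Star A: d = 1/p = 1/0.0432″ = 23.15 pc
Star A: M = m − 5 log₁₀ d + 5 = 11.93 − 5·1.3645 + 5 = 10.107
Star B: p = 1.33 mas = 1.33×10^-3″ → d = 1/p = 751.9 pc
Star B: M = m − 5 log₁₀ d + 5 = 4.79 − 5·2.8761 + 5 = -4.591
ΔM = M_A − M_B = 10.107 − (-4.591) = 14.698; smaller M is more luminous → Star B.
L ratio = 10^(0.4 |ΔM|) = 10^5.879 = 757300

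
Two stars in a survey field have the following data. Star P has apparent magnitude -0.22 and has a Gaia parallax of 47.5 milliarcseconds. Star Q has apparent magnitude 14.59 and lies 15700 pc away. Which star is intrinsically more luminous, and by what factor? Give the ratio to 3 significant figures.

Star P: p = 47.5 mas = 0.0475″ → d = 1/p = 21.05 pc
Star P: M = m − 5 log₁₀ d + 5 = -0.22 − 5·1.3233 + 5 = -1.837
Star Q: M = m − 5 log₁₀ d + 5 = 14.59 − 5·4.1959 + 5 = -1.389
ΔM = M_P − M_Q = -1.837 − (-1.389) = -0.447; smaller M is more luminous → Star P.
L ratio = 10^(0.4 |ΔM|) = 10^0.179 = 1.509

Star P is more luminous, by a factor of 1.51.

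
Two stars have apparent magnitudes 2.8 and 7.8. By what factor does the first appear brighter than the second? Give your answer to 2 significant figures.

Magnitude difference = -5.0
Flux ratio = 10^(−0.4 Δm) = 10^(−0.4 × -5.0) = 10^2.000 = 100.0

100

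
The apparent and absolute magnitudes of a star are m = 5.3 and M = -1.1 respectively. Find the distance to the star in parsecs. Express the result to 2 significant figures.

Distance modulus: m − M = 5.3 − (-1.1) = 6.400
m − M = 5 log₁₀ d − 5
log₁₀ d = (m − M)/5 + 1 = 2.2800
d = 10^2.2800 = 190.5 pc

d ≈ 190 pc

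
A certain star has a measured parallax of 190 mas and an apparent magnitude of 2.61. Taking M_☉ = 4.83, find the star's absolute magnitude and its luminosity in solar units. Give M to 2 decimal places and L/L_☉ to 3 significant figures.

M ≈ 4.00; L/L_☉ ≈ 2.14

d = 1/p = 1000/190 mas = 5.263 pc
M = m − 5 log₁₀ d + 5 = 2.61 − 5·0.7212 + 5 = 4.004
M − M_☉ = 4.004 − 4.83 = -0.826
L/L_☉ = 10^(−0.4 × -0.826) = 2.140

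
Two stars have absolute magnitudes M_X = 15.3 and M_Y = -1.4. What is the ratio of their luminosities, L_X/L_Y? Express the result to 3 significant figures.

L_X/L_Y ≈ 2.09×10^-7

ΔM = M_X − M_Y = 16.7
L_X/L_Y = 10^(−0.4 ΔM) = 10^-6.680 = 2.089×10^-7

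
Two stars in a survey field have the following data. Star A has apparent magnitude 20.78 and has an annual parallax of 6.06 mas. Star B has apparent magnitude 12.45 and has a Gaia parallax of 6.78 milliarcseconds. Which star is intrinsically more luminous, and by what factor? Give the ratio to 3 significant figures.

Star B is more luminous, by a factor of 1720.

Star A: p = 6.06 mas = 6.06×10^-3″ → d = 1/p = 165.0 pc
Star A: M = m − 5 log₁₀ d + 5 = 20.78 − 5·2.2175 + 5 = 14.692
Star B: p = 6.78 mas = 6.78×10^-3″ → d = 1/p = 147.5 pc
Star B: M = m − 5 log₁₀ d + 5 = 12.45 − 5·2.1688 + 5 = 6.606
ΔM = M_A − M_B = 14.692 − (6.606) = 8.086; smaller M is more luminous → Star B.
L ratio = 10^(0.4 |ΔM|) = 10^3.234 = 1716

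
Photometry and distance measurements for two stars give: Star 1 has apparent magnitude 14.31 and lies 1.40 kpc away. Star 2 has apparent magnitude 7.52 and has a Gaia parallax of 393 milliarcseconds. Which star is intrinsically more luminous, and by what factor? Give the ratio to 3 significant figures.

Star 1 is more luminous, by a factor of 582.

Star 1: d = 1.40 kpc = 1400 pc
Star 1: M = m − 5 log₁₀ d + 5 = 14.31 − 5·3.1461 + 5 = 3.579
Star 2: p = 393 mas = 0.393″ → d = 1/p = 2.545 pc
Star 2: M = m − 5 log₁₀ d + 5 = 7.52 − 5·0.4056 + 5 = 10.492
ΔM = M_1 − M_2 = 3.579 − (10.492) = -6.913; smaller M is more luminous → Star 1.
L ratio = 10^(0.4 |ΔM|) = 10^2.765 = 582.2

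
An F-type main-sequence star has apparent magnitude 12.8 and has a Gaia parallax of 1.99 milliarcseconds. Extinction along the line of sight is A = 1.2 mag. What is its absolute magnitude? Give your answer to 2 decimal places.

M ≈ 3.09

p = 1.99 mas = 1.99×10^-3″ → d = 1/p = 502.5 pc
5 log₁₀(d/10 pc) = 5 log₁₀(502.5) − 5 = 8.506
M = m − 5 log₁₀(d/10) − A = 12.8 − 8.506 − 1.2 = 3.094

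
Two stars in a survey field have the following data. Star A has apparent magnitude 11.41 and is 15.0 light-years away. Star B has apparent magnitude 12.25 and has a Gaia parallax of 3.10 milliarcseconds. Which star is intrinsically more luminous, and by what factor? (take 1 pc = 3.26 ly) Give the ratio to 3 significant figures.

Star B is more luminous, by a factor of 2270.

Star A: d = 15.0 ly / 3.26 = 4.601 pc
Star A: M = m − 5 log₁₀ d + 5 = 11.41 − 5·0.6629 + 5 = 13.096
Star B: p = 3.10 mas = 3.10×10^-3″ → d = 1/p = 322.6 pc
Star B: M = m − 5 log₁₀ d + 5 = 12.25 − 5·2.5086 + 5 = 4.707
ΔM = M_A − M_B = 13.096 − (4.707) = 8.389; smaller M is more luminous → Star B.
L ratio = 10^(0.4 |ΔM|) = 10^3.356 = 2267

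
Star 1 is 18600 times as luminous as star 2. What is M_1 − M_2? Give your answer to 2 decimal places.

M_1 − M_2 ≈ -10.67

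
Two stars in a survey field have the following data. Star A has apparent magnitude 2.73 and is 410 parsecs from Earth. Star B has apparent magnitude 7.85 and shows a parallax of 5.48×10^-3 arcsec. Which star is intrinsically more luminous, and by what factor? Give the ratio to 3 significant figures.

Star A: M = m − 5 log₁₀ d + 5 = 2.73 − 5·2.6128 + 5 = -5.334
Star B: d = 1/p = 1/5.48×10^-3″ = 182.5 pc
Star B: M = m − 5 log₁₀ d + 5 = 7.85 − 5·2.2612 + 5 = 1.544
ΔM = M_A − M_B = -5.334 − (1.544) = -6.878; smaller M is more luminous → Star A.
L ratio = 10^(0.4 |ΔM|) = 10^2.751 = 563.8

Star A is more luminous, by a factor of 564.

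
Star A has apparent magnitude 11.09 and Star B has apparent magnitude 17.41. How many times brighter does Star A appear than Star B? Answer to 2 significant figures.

340

Magnitude difference = -6.32
Flux ratio = 10^(−0.4 Δm) = 10^(−0.4 × -6.32) = 10^2.528 = 337.3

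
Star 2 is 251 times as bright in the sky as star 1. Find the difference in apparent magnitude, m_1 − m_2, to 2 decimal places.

Pogson: Δm = −2.5 log₁₀(ratio) = −2.5 log₁₀(251) = −2.5 × 2.3997 = -5.999
Star 2 is brighter so has the smaller magnitude: m_1 − m_2 is positive.

m_1 − m_2 ≈ 6.00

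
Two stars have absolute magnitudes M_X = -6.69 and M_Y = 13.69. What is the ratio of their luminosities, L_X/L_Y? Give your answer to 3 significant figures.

L_X/L_Y ≈ 1.42×10^8

ΔM = M_X − M_Y = -20.38
L_X/L_Y = 10^(−0.4 ΔM) = 10^8.152 = 1.419×10^8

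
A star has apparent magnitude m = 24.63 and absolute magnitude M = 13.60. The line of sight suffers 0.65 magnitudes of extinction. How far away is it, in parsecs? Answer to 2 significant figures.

m − M = 5 log₁₀(d/10 pc) + A  ⇒  24.63 − (13.60) − 0.65 = 5 log₁₀(d/10)
10.380 = 5 log₁₀(d/10)
log₁₀ d = (m − M − A)/5 + 1 = 3.0760
d = 10^3.0760 = 1191 pc

d ≈ 1200 pc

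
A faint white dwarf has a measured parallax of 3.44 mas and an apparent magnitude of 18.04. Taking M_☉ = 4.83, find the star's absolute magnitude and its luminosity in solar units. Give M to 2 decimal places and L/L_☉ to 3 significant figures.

d = 1/p = 1000/3.44 mas = 290.7 pc
M = m − 5 log₁₀ d + 5 = 18.04 − 5·2.4634 + 5 = 10.723
M − M_☉ = 10.723 − 4.83 = 5.893
L/L_☉ = 10^(−0.4 × 5.893) = 4.394×10^-3

M ≈ 10.72; L/L_☉ ≈ 4.39×10^-3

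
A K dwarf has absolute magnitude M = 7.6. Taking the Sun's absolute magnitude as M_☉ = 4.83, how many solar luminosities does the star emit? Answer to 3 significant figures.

L/L_☉ ≈ 0.0780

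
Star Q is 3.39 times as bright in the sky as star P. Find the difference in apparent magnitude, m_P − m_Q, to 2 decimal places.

m_P − m_Q ≈ 1.33

Pogson: Δm = −2.5 log₁₀(ratio) = −2.5 log₁₀(3.39) = −2.5 × 0.5302 = -1.325
Star Q is brighter so has the smaller magnitude: m_P − m_Q is positive.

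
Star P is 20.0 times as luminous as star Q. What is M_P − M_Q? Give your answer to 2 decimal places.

M_P − M_Q ≈ -3.25

Pogson: ΔM = −2.5 log₁₀(ratio) = −2.5 log₁₀(20.0) = −2.5 × 1.3010 = -3.253
Star P is brighter, so it has the smaller magnitude: the difference is negative.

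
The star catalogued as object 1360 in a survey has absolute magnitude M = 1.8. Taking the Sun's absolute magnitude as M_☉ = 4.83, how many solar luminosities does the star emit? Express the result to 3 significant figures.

M − M_☉ = 1.8 − 4.83 = -3.030
L/L_☉ = 10^(−0.4 (M − M_☉)) = 10^1.212 = 16.29

L/L_☉ ≈ 16.3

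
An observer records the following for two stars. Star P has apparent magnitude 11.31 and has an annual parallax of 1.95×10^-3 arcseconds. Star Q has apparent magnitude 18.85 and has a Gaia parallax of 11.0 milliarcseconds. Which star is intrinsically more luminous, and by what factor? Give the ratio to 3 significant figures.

Star P is more luminous, by a factor of 33000.

Star P: d = 1/p = 1/1.95×10^-3″ = 512.8 pc
Star P: M = m − 5 log₁₀ d + 5 = 11.31 − 5·2.7100 + 5 = 2.760
Star Q: p = 11.0 mas = 0.0110″ → d = 1/p = 90.91 pc
Star Q: M = m − 5 log₁₀ d + 5 = 18.85 − 5·1.9586 + 5 = 14.057
ΔM = M_P − M_Q = 2.760 − (14.057) = -11.297; smaller M is more luminous → Star P.
L ratio = 10^(0.4 |ΔM|) = 10^4.519 = 33020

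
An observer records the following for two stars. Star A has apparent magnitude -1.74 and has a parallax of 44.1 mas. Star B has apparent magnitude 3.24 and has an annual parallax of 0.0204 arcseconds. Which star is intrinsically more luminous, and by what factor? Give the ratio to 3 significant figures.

Star A is more luminous, by a factor of 21.0.

Star A: p = 44.1 mas = 0.0441″ → d = 1/p = 22.68 pc
Star A: M = m − 5 log₁₀ d + 5 = -1.74 − 5·1.3556 + 5 = -3.518
Star B: d = 1/p = 1/0.0204″ = 49.02 pc
Star B: M = m − 5 log₁₀ d + 5 = 3.24 − 5·1.6904 + 5 = -0.212
ΔM = M_A − M_B = -3.518 − (-0.212) = -3.306; smaller M is more luminous → Star A.
L ratio = 10^(0.4 |ΔM|) = 10^1.322 = 21.01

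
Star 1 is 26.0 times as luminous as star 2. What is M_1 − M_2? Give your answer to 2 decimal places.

Pogson: ΔM = −2.5 log₁₀(ratio) = −2.5 log₁₀(26.0) = −2.5 × 1.4150 = -3.537
Star 1 is brighter, so it has the smaller magnitude: the difference is negative.

M_1 − M_2 ≈ -3.54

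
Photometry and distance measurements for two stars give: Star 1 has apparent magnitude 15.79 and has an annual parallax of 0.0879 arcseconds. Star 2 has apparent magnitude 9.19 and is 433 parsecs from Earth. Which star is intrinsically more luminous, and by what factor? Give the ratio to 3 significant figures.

Star 1: d = 1/p = 1/0.0879″ = 11.38 pc
Star 1: M = m − 5 log₁₀ d + 5 = 15.79 − 5·1.0560 + 5 = 15.510
Star 2: M = m − 5 log₁₀ d + 5 = 9.19 − 5·2.6365 + 5 = 1.008
ΔM = M_1 − M_2 = 15.510 − (1.008) = 14.502; smaller M is more luminous → Star 2.
L ratio = 10^(0.4 |ΔM|) = 10^5.801 = 632300

Star 2 is more luminous, by a factor of 632000.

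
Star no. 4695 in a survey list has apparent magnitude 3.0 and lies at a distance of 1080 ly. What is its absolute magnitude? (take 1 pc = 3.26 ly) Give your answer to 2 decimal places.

d = 1080 ly / 3.26 = 331.3 pc
5 log₁₀(d/10 pc) = 5 log₁₀(331.3) − 5 = 7.601
M = m − 5 log₁₀(d/10) = 3.0 − 7.601 = -4.601

M ≈ -4.60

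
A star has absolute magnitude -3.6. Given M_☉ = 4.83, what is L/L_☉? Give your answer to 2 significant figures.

M − M_☉ = -3.6 − 4.83 = -8.430
L/L_☉ = 10^(−0.4 (M − M_☉)) = 10^3.372 = 2355

L/L_☉ ≈ 2400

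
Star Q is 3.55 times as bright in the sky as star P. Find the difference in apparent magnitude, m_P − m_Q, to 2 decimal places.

Pogson: Δm = −2.5 log₁₀(ratio) = −2.5 log₁₀(3.55) = −2.5 × 0.5502 = -1.376
Star Q is brighter so has the smaller magnitude: m_P − m_Q is positive.

m_P − m_Q ≈ 1.38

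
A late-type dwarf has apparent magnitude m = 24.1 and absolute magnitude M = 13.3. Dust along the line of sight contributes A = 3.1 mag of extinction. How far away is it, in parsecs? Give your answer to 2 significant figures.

m − M = 5 log₁₀(d/10 pc) + A  ⇒  24.1 − (13.3) − 3.1 = 5 log₁₀(d/10)
7.700 = 5 log₁₀(d/10)
log₁₀ d = (m − M − A)/5 + 1 = 2.5400
d = 10^2.5400 = 346.7 pc

d ≈ 350 pc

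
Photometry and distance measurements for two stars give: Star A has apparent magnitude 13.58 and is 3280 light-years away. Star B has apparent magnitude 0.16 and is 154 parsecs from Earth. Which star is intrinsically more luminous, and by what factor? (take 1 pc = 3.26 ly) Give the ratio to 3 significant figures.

Star A: d = 3280 ly / 3.26 = 1006 pc
Star A: M = m − 5 log₁₀ d + 5 = 13.58 − 5·3.0027 + 5 = 3.567
Star B: M = m − 5 log₁₀ d + 5 = 0.16 − 5·2.1875 + 5 = -5.778
ΔM = M_A − M_B = 3.567 − (-5.778) = 9.344; smaller M is more luminous → Star B.
L ratio = 10^(0.4 |ΔM|) = 10^3.738 = 5467

Star B is more luminous, by a factor of 5470.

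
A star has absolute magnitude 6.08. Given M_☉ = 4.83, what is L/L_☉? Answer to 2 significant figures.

L/L_☉ ≈ 0.32

M − M_☉ = 6.08 − 4.83 = 1.250
L/L_☉ = 10^(−0.4 (M − M_☉)) = 10^-0.500 = 0.3162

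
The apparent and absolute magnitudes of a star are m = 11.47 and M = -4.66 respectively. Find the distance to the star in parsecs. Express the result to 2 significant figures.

d ≈ 17000 pc

Distance modulus: m − M = 11.47 − (-4.66) = 16.130
m − M = 5 log₁₀ d − 5
log₁₀ d = (m − M)/5 + 1 = 4.2260
d = 10^4.2260 = 16830 pc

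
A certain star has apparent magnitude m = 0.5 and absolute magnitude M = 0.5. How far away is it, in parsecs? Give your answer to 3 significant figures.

d ≈ 10.0 pc

Distance modulus: m − M = 0.5 − (0.5) = 0.000
m − M = 5 log₁₀ d − 5
log₁₀ d = (m − M)/5 + 1 = 1.0000
d = 10^1.0000 = 10.00 pc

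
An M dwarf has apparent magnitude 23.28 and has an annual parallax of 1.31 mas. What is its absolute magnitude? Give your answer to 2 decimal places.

p = 1.31 mas = 1.31×10^-3″ → d = 1/p = 763.4 pc
5 log₁₀(d/10 pc) = 5 log₁₀(763.4) − 5 = 9.414
M = m − 5 log₁₀(d/10) = 23.28 − 9.414 = 13.866

M ≈ 13.87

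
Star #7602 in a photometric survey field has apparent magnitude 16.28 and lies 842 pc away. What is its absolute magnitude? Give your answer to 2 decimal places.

M ≈ 6.65

5 log₁₀(d/10 pc) = 5 log₁₀(842.0) − 5 = 9.627
M = m − 5 log₁₀(d/10) = 16.28 − 9.627 = 6.653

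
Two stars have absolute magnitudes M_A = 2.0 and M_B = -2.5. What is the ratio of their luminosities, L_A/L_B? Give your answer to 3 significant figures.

L_A/L_B ≈ 0.0158

ΔM = M_A − M_B = 4.5
L_A/L_B = 10^(−0.4 ΔM) = 10^-1.800 = 0.01585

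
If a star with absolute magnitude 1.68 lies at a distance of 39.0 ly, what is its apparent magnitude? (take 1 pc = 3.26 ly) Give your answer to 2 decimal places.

d = 39.0 ly / 3.26 = 11.96 pc
m = M + 5 log₁₀ d − 5 = 1.68 + 5·1.0778 − 5 = 2.069

m ≈ 2.07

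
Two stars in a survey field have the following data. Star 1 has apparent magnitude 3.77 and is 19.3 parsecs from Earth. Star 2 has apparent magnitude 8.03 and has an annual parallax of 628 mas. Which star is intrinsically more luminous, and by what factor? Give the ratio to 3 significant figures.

Star 1 is more luminous, by a factor of 7430.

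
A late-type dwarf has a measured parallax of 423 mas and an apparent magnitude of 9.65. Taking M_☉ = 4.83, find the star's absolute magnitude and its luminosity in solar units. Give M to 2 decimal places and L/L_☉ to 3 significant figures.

M ≈ 12.78; L/L_☉ ≈ 6.60×10^-4

d = 1/p = 1000/423 mas = 2.364 pc
M = m − 5 log₁₀ d + 5 = 9.65 − 5·0.3737 + 5 = 12.782
M − M_☉ = 12.782 − 4.83 = 7.952
L/L_☉ = 10^(−0.4 × 7.952) = 6.597×10^-4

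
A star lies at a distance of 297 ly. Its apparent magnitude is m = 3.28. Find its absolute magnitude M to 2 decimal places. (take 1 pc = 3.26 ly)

d = 297 ly / 3.26 = 91.10 pc
5 log₁₀(d/10 pc) = 5 log₁₀(91.10) − 5 = 4.798
M = m − 5 log₁₀(d/10) = 3.28 − 4.798 = -1.518

M ≈ -1.52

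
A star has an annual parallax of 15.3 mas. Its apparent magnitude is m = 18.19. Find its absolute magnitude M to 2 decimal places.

p = 15.3 mas = 0.0153″ → d = 1/p = 65.36 pc
5 log₁₀(d/10 pc) = 5 log₁₀(65.36) − 5 = 4.077
M = m − 5 log₁₀(d/10) = 18.19 − 4.077 = 14.113

M ≈ 14.11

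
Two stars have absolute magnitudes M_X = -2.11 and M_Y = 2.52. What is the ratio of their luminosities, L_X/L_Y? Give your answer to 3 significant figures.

L_X/L_Y ≈ 71.1

ΔM = M_X − M_Y = -4.63
L_X/L_Y = 10^(−0.4 ΔM) = 10^1.852 = 71.12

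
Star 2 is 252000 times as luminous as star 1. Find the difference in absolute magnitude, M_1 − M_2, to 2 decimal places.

Pogson: ΔM = −2.5 log₁₀(ratio) = −2.5 log₁₀(252000) = −2.5 × 5.4014 = -13.504
Star 2 is brighter so has the smaller magnitude: M_1 − M_2 is positive.

M_1 − M_2 ≈ 13.50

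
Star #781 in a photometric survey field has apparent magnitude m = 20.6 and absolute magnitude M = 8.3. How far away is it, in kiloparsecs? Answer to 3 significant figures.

d ≈ 2.88 kpc

μ = m − M = 12.300
m − M = 5 log₁₀ d − 5
log₁₀ d = (m − M)/5 + 1 = 3.4600
d = 10^3.4600 = 2884 pc
= 2.884 kpc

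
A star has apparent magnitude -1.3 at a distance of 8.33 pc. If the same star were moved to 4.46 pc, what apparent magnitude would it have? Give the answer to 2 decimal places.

Flux ∝ 1/d², so Δm = 5 log₁₀(d₂/d₁) = 5 log₁₀(4.46/8.33) = -1.357
m₂ = m₁ + Δm = -1.3 + (-1.357) = -2.657

m ≈ -2.66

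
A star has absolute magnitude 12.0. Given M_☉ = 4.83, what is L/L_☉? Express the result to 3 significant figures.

M − M_☉ = 12.0 − 4.83 = 7.170
L/L_☉ = 10^(−0.4 (M − M_☉)) = 10^-2.868 = 1.355×10^-3

L/L_☉ ≈ 1.36×10^-3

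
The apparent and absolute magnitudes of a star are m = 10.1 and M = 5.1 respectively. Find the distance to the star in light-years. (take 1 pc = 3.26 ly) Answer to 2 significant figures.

d ≈ 330 ly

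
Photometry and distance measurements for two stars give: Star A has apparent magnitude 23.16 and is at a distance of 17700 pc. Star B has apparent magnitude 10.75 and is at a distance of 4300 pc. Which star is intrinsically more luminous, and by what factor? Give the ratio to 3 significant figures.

Star B is more luminous, by a factor of 5430.

Star A: M = m − 5 log₁₀ d + 5 = 23.16 − 5·4.2480 + 5 = 6.920
Star B: M = m − 5 log₁₀ d + 5 = 10.75 − 5·3.6335 + 5 = -2.417
ΔM = M_A − M_B = 6.920 − (-2.417) = 9.337; smaller M is more luminous → Star B.
L ratio = 10^(0.4 |ΔM|) = 10^3.735 = 5432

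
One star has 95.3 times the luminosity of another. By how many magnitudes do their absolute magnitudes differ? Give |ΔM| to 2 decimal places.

Pogson: ΔM = −2.5 log₁₀(ratio) = −2.5 log₁₀(95.3) = −2.5 × 1.9791 = -4.948

|ΔM| ≈ 4.95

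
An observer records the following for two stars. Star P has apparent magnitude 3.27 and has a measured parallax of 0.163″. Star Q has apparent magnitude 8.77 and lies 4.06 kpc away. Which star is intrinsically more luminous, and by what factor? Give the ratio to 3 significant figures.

Star Q is more luminous, by a factor of 2760.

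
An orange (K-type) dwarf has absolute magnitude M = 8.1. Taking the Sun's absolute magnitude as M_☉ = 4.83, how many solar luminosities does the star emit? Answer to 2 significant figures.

M − M_☉ = 8.1 − 4.83 = 3.270
L/L_☉ = 10^(−0.4 (M − M_☉)) = 10^-1.308 = 0.04920

L/L_☉ ≈ 0.049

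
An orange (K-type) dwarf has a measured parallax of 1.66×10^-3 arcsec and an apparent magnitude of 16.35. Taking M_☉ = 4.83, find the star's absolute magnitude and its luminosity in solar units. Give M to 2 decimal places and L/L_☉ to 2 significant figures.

d = 1/p = 1/1.66×10^-3″ = 602.4 pc
M = m − 5 log₁₀ d + 5 = 16.35 − 5·2.7799 + 5 = 7.451
M − M_☉ = 7.451 − 4.83 = 2.621
L/L_☉ = 10^(−0.4 × 2.621) = 0.08949

M ≈ 7.45; L/L_☉ ≈ 0.089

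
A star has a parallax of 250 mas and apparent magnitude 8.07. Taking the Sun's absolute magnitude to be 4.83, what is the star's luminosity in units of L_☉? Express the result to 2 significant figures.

L/L_☉ ≈ 8.1×10^-3

d = 1/p = 1000/250 mas = 4.000 pc
M = m − 5 log₁₀ d + 5 = 8.07 − 5·0.6021 + 5 = 10.060
M − M_☉ = 10.060 − 4.83 = 5.230
L/L_☉ = 10^(−0.4 × 5.230) = 8.093×10^-3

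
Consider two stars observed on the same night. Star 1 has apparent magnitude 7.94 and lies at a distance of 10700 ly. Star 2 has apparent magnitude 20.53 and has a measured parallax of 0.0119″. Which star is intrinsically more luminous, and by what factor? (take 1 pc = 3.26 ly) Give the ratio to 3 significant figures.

Star 1: d = 10700 ly / 3.26 = 3282 pc
Star 1: M = m − 5 log₁₀ d + 5 = 7.94 − 5·3.5162 + 5 = -4.641
Star 2: d = 1/p = 1/0.0119″ = 84.03 pc
Star 2: M = m − 5 log₁₀ d + 5 = 20.53 − 5·1.9245 + 5 = 15.908
ΔM = M_1 − M_2 = -4.641 − (15.908) = -20.549; smaller M is more luminous → Star 1.
L ratio = 10^(0.4 |ΔM|) = 10^8.219 = 1.657×10^8

Star 1 is more luminous, by a factor of 1.66×10^8.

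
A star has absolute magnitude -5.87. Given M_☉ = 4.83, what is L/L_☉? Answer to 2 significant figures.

L/L_☉ ≈ 19000

M − M_☉ = -5.87 − 4.83 = -10.700
L/L_☉ = 10^(−0.4 (M − M_☉)) = 10^4.280 = 19050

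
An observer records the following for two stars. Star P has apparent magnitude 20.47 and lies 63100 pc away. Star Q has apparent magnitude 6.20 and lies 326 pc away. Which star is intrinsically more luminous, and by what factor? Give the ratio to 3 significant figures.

Star P: M = m − 5 log₁₀ d + 5 = 20.47 − 5·4.8000 + 5 = 1.470
Star Q: M = m − 5 log₁₀ d + 5 = 6.20 − 5·2.5132 + 5 = -1.366
ΔM = M_P − M_Q = 1.470 − (-1.366) = 2.836; smaller M is more luminous → Star Q.
L ratio = 10^(0.4 |ΔM|) = 10^1.134 = 13.63

Star Q is more luminous, by a factor of 13.6.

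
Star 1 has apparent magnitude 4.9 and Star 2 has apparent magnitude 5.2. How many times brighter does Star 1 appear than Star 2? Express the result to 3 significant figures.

Magnitude difference = -0.3
Flux ratio = 10^(−0.4 Δm) = 10^(−0.4 × -0.3) = 10^0.120 = 1.318

1.32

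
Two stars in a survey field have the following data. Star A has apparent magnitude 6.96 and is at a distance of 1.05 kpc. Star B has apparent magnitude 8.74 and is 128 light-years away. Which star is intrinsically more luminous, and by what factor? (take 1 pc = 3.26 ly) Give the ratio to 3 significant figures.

Star A: d = 1.05 kpc = 1050 pc
Star A: M = m − 5 log₁₀ d + 5 = 6.96 − 5·3.0212 + 5 = -3.146
Star B: d = 128 ly / 3.26 = 39.26 pc
Star B: M = m − 5 log₁₀ d + 5 = 8.74 − 5·1.5940 + 5 = 5.770
ΔM = M_A − M_B = -3.146 − (5.770) = -8.916; smaller M is more luminous → Star A.
L ratio = 10^(0.4 |ΔM|) = 10^3.566 = 3685

Star A is more luminous, by a factor of 3680.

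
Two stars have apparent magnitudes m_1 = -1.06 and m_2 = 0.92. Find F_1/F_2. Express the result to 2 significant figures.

F_1/F_2 ≈ 6.2

Magnitude difference = -1.98
Flux ratio = 10^(−0.4 Δm) = 10^(−0.4 × -1.98) = 10^0.792 = 6.194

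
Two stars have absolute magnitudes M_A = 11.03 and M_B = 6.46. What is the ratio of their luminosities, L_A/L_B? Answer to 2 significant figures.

L_A/L_B ≈ 0.015

ΔM = M_A − M_B = 4.57
L_A/L_B = 10^(−0.4 ΔM) = 10^-1.828 = 0.01486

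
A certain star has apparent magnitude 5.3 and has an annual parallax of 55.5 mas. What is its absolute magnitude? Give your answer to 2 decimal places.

M ≈ 4.02

p = 55.5 mas = 0.0555″ → d = 1/p = 18.02 pc
5 log₁₀(d/10 pc) = 5 log₁₀(18.02) − 5 = 1.279
M = m − 5 log₁₀(d/10) = 5.3 − 1.279 = 4.021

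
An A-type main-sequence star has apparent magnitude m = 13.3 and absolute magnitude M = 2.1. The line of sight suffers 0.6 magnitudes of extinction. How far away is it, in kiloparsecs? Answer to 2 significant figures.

m − M = 5 log₁₀(d/10 pc) + A  ⇒  13.3 − (2.1) − 0.6 = 5 log₁₀(d/10)
10.600 = 5 log₁₀(d/10)
log₁₀ d = (m − M − A)/5 + 1 = 3.1200
d = 10^3.1200 = 1318 pc
= 1.318 kpc

d ≈ 1.3 kpc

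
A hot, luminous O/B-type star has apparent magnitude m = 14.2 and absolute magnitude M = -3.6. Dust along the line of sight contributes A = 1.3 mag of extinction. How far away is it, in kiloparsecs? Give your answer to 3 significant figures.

d ≈ 20.0 kpc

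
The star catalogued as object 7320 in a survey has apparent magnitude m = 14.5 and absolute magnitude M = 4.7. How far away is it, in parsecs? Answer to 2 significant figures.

d ≈ 910 pc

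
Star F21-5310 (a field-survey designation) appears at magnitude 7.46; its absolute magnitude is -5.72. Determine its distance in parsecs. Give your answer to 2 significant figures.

d ≈ 4300 pc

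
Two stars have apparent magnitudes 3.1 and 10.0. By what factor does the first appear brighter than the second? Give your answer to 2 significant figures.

580

Δm = 3.1 − (10.0) = -6.9
Flux ratio = 10^(−0.4 Δm) = 10^(−0.4 × -6.9) = 10^2.760 = 575.4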